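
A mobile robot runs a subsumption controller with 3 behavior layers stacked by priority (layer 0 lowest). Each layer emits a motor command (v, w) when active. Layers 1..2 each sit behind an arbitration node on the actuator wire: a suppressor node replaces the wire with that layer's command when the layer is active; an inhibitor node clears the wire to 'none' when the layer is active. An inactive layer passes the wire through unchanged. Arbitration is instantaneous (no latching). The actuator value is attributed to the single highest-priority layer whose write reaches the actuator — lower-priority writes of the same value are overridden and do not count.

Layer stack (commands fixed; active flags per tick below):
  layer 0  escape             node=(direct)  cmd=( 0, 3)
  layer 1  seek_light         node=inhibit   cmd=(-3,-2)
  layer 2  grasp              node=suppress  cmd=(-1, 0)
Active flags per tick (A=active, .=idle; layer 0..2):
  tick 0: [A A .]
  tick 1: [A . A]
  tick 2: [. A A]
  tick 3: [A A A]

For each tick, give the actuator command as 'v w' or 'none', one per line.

none
-1 0
-1 0
-1 0

tick 0:
  layer 0 (escape) active — direct: (0, 3)
  layer 1 (seek_light) active — inhibits: none
  layer 2 (grasp) idle — unchanged: none
  → actuator none
tick 1:
  layer 0 (escape) active — direct: (0, 3)
  layer 1 (seek_light) idle — unchanged: (0, 3)
  layer 2 (grasp) active — suppresses: (-1, 0)
  → actuator (-1, 0)
tick 2:
  layer 0 (escape) idle — none
  layer 1 (seek_light) active — inhibits: none
  layer 2 (grasp) active — suppresses: (-1, 0)
  → actuator (-1, 0)
tick 3:
  layer 0 (escape) active — direct: (0, 3)
  layer 1 (seek_light) active — inhibits: none
  layer 2 (grasp) active — suppresses: (-1, 0)
  → actuator (-1, 0)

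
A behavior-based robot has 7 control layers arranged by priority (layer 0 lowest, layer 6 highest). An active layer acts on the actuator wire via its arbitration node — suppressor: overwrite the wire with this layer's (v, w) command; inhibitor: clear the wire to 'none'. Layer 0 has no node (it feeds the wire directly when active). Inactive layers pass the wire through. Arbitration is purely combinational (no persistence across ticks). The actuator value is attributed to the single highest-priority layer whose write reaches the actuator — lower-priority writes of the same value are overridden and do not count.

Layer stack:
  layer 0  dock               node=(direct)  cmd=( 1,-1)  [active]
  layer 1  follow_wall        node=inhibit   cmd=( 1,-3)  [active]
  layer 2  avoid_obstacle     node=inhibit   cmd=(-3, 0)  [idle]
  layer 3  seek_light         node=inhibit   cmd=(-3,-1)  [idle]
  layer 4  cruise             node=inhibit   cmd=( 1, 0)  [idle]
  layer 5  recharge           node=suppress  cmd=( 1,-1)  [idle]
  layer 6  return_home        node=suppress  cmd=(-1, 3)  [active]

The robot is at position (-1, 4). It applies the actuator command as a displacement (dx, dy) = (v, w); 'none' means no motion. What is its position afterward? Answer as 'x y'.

-2 7

layer 0 (dock) active — direct: (1, -1)
layer 1 (follow_wall) active — inhibits: none
layer 2 (avoid_obstacle) idle — unchanged: none
layer 3 (seek_light) idle — unchanged: none
layer 4 (cruise) idle — unchanged: none
layer 5 (recharge) idle — unchanged: none
layer 6 (return_home) active — suppresses: (-1, 3)
→ actuator (-1, 3)
position: (-1, 4) + (-1, 3) = (-2, 7)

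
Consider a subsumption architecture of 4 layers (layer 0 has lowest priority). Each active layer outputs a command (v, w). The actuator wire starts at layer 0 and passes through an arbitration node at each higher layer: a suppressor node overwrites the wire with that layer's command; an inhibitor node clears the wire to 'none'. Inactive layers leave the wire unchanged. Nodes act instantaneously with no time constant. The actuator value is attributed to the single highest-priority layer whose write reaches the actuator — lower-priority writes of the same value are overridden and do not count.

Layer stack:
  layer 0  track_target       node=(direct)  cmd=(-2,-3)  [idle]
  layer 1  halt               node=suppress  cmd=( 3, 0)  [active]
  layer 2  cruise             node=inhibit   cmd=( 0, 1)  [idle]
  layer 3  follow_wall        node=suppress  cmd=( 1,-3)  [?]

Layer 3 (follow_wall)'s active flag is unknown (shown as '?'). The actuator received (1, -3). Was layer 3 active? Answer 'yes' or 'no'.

yes

If layer 3 is active=yes:
  actuator would be (1, -3)
If layer 3 is active=no:
  actuator would be (3, 0)
Observed (1, -3), so layer 3 was active.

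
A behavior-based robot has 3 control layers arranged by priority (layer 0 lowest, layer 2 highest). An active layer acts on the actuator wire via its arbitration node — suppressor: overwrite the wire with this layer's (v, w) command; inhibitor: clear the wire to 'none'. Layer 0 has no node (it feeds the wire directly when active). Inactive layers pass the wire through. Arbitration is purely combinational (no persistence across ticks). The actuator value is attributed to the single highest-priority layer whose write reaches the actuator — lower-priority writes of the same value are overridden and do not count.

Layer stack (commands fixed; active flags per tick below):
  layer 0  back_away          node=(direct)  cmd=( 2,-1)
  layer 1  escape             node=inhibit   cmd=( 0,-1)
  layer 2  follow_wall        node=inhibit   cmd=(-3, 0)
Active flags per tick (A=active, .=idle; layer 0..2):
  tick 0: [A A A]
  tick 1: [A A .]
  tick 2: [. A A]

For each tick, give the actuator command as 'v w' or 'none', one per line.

none
none
none

tick 0:
  [0] back_away on; wire := (2, -1)
  [1] escape on (inhibit); wire := none
  [2] follow_wall on (inhibit); wire := none
  output none
tick 1:
  [0] back_away on; wire := (2, -1)
  [1] escape on (inhibit); wire := none
  [2] follow_wall off; pass none
  output none
tick 2:
  [0] back_away off; wire := none
  [1] escape on (inhibit); wire := none
  [2] follow_wall on (inhibit); wire := none
  output none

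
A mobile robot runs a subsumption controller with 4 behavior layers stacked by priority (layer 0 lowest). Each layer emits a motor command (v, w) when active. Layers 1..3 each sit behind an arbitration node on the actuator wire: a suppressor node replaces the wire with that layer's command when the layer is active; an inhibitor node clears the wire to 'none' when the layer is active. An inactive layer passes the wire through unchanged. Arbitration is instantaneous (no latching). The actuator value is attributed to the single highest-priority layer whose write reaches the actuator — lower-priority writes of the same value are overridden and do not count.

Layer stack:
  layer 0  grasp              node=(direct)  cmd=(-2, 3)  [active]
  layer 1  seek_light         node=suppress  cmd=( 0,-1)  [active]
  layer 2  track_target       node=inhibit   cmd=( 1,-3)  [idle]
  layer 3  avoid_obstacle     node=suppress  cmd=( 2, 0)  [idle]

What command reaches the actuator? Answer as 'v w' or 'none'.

layer 0 (grasp) active — direct: (-2, 3)
layer 1 (seek_light) active — suppresses: (0, -1)
layer 2 (track_target) idle — unchanged: (0, -1)
layer 3 (avoid_obstacle) idle — unchanged: (0, -1)
→ actuator (0, -1)

0 -1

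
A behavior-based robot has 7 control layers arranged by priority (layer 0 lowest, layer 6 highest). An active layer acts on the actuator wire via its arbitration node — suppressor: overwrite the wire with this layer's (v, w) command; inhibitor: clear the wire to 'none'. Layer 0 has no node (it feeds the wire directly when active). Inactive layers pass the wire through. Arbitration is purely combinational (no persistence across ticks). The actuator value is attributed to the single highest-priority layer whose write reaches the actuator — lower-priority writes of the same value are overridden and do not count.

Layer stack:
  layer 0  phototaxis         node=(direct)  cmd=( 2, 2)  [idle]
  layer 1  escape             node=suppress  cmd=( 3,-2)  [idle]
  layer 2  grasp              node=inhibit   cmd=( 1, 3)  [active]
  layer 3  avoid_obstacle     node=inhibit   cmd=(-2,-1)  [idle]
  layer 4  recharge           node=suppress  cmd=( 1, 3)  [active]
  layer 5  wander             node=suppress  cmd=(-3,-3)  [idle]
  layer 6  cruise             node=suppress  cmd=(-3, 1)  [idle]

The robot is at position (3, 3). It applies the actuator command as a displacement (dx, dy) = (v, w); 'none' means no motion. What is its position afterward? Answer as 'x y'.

[0] phototaxis off; wire := none
[1] escape off; pass none
[2] grasp on (inhibit); wire := none
[3] avoid_obstacle off; pass none
[4] recharge on (suppress); wire := (1, 3)
[5] wander off; pass (1, 3)
[6] cruise off; pass (1, 3)
output (1, 3)
position: (3, 3) + (1, 3) = (4, 6)

4 6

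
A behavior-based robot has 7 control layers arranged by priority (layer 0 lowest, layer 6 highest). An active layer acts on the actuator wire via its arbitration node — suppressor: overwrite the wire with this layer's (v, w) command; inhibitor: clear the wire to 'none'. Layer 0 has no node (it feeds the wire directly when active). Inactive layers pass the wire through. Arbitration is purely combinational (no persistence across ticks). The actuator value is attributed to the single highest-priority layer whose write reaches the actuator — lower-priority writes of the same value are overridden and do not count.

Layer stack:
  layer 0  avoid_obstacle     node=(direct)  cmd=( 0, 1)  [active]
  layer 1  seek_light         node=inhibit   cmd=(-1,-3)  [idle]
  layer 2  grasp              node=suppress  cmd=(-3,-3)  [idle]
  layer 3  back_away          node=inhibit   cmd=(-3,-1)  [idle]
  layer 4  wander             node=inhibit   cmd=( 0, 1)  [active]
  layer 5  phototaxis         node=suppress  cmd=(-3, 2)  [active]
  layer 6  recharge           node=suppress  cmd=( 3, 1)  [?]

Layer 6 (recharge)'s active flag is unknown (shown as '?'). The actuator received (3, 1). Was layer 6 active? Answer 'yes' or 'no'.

If layer 6 is active=yes:
  actuator would be (3, 1)
If layer 6 is active=no:
  actuator would be (-3, 2)
Observed (3, 1), so layer 6 was active.

yes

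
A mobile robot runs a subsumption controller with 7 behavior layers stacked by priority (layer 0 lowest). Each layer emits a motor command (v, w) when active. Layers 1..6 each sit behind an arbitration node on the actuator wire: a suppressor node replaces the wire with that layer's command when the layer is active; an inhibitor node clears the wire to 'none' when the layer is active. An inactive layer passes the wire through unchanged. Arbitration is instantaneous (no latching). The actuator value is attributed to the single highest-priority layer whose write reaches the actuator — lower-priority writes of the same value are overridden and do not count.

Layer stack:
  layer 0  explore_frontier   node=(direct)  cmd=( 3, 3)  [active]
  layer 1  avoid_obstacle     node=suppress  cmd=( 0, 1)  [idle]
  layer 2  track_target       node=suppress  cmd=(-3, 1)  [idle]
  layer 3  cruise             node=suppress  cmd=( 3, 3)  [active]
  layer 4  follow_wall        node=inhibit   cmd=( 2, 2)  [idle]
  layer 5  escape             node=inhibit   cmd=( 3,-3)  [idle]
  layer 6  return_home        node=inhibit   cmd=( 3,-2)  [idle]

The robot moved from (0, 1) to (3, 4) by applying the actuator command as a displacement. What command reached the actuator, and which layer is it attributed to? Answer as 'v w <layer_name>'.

displacement = (3, 4) − (0, 1) = (3, 3)
L0 explore_frontier: active, feeds wire = (3, 3)
L1 avoid_obstacle: idle → wire stays (3, 3)
L2 track_target: idle → wire stays (3, 3)
L3 cruise: active, suppressor → wire = (3, 3)
L4 follow_wall: idle → wire stays (3, 3)
L5 escape: idle → wire stays (3, 3)
L6 return_home: idle → wire stays (3, 3)
actuator = (3, 3) — from layer 3 (cruise)

3 3 cruise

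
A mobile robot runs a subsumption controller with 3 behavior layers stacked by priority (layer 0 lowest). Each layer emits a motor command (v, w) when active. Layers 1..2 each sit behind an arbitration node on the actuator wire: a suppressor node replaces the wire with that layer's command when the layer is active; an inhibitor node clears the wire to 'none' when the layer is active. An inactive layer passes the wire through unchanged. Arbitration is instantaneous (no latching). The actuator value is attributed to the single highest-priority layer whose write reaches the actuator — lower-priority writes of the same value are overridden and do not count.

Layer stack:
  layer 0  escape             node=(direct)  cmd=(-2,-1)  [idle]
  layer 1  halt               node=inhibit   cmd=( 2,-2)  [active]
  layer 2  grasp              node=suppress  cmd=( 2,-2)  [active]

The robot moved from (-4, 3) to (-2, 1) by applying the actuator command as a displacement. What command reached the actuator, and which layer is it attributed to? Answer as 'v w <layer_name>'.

2 -2 grasp

displacement = (-2, 1) − (-4, 3) = (2, -2)
layer 0 (escape) idle — none
layer 1 (halt) active — inhibits: none
layer 2 (grasp) active — suppresses: (2, -2)
→ actuator (2, -2) — from layer 2 (grasp)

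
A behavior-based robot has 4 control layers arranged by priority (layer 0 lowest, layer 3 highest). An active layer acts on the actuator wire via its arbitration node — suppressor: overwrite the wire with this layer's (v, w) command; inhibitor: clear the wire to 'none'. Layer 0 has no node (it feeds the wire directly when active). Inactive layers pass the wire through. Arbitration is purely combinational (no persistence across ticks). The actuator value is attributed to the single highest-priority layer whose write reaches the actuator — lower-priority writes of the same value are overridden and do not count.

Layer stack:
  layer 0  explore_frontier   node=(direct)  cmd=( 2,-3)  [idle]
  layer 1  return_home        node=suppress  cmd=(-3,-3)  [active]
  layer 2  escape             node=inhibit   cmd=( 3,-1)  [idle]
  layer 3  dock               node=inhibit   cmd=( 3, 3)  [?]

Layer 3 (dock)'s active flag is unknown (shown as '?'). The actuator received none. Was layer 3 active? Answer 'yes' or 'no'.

yes

If layer 3 is active=yes:
  actuator would be none
If layer 3 is active=no:
  actuator would be (-3, -3)
Observed none, so layer 3 was active.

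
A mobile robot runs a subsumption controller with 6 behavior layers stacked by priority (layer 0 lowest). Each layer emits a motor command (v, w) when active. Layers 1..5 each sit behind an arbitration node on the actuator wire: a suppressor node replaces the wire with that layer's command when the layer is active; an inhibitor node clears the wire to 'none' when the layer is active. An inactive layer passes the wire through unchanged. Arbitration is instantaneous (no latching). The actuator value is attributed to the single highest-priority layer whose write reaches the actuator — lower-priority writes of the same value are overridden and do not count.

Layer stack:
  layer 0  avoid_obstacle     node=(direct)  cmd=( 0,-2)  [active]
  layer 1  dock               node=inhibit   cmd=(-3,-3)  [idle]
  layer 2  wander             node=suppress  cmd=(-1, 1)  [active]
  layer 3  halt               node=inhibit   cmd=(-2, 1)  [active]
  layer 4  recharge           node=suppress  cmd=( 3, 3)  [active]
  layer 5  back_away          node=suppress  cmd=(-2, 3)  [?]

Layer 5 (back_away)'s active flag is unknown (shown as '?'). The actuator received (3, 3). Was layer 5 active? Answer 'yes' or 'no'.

no

If layer 5 is active=yes:
  actuator would be (-2, 3)
If layer 5 is active=no:
  actuator would be (3, 3)
Observed (3, 3), so layer 5 was idle.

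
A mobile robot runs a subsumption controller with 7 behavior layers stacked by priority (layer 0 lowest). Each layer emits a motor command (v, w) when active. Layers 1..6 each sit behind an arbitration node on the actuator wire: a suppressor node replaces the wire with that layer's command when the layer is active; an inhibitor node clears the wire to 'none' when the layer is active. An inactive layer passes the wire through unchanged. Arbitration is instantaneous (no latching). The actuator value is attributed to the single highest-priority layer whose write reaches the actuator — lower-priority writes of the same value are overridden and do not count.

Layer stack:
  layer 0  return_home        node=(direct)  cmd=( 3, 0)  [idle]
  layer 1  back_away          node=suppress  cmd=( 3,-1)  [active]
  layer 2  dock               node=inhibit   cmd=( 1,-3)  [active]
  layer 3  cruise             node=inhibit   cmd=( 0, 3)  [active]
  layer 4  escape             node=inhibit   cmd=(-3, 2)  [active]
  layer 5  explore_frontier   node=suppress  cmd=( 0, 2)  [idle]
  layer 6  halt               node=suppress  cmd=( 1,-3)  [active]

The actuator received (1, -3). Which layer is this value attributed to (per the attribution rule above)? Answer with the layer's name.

[0] return_home off; wire := none
[1] back_away on (suppress); wire := (3, -1)
[2] dock on (inhibit); wire := none
[3] cruise on (inhibit); wire := none
[4] escape on (inhibit); wire := none
[5] explore_frontier off; pass none
[6] halt on (suppress); wire := (1, -3)
output (1, -3)
last writer: layer 6 = halt

halt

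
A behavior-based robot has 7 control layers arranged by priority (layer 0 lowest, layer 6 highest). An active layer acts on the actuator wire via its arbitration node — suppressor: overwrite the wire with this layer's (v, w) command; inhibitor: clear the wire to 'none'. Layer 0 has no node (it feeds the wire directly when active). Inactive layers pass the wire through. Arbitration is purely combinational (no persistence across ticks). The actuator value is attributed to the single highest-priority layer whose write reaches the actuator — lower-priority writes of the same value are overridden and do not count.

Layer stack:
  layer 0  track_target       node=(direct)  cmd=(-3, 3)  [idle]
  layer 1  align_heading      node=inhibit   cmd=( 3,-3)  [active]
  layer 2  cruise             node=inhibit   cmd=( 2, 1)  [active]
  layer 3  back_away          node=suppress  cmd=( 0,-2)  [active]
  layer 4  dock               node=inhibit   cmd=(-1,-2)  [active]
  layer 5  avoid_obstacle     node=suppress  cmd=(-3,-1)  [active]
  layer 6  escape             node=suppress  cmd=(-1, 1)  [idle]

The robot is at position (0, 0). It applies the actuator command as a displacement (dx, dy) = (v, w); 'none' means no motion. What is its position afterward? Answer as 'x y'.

-3 -1

L0 track_target: idle → wire = none
L1 align_heading: active, inhibitor → wire = none
L2 cruise: active, inhibitor → wire = none
L3 back_away: active, suppressor → wire = (0, -2)
L4 dock: active, inhibitor → wire = none
L5 avoid_obstacle: active, suppressor → wire = (-3, -1)
L6 escape: idle → wire stays (-3, -1)
actuator = (-3, -1)
position: (0, 0) + (-3, -1) = (-3, -1)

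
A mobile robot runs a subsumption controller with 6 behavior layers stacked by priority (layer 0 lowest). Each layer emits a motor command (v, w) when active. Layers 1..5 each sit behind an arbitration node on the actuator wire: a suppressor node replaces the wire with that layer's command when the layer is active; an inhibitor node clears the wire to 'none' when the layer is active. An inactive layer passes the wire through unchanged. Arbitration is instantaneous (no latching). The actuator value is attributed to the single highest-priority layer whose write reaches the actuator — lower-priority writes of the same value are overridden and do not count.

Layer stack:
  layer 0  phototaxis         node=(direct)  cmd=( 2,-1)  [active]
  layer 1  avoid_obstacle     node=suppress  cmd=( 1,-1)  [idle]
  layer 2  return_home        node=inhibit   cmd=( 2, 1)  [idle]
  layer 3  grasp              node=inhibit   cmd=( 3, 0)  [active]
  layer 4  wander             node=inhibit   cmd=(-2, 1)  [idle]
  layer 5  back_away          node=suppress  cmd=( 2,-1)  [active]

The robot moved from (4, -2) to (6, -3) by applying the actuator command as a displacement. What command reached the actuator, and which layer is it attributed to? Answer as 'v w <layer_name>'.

2 -1 back_away

displacement = (6, -3) − (4, -2) = (2, -1)
layer 0 (phototaxis) active — direct: (2, -1)
layer 1 (avoid_obstacle) idle — unchanged: (2, -1)
layer 2 (return_home) idle — unchanged: (2, -1)
layer 3 (grasp) active — inhibits: none
layer 4 (wander) idle — unchanged: none
layer 5 (back_away) active — suppresses: (2, -1)
→ actuator (2, -1) — from layer 5 (back_away)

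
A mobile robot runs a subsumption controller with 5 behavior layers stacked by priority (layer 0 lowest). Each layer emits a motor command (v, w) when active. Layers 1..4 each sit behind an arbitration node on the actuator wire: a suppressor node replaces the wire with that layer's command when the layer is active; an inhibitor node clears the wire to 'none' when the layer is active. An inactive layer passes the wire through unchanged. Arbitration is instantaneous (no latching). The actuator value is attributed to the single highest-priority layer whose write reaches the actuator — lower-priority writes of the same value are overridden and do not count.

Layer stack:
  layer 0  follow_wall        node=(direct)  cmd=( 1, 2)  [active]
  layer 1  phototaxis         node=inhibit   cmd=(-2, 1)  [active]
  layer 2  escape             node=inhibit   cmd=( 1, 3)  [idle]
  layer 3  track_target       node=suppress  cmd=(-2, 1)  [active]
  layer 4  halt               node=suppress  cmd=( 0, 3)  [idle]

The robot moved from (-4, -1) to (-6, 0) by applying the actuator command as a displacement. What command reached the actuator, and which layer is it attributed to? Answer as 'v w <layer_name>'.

-2 1 track_target

displacement = (-6, 0) − (-4, -1) = (-2, 1)
[0] follow_wall on; wire := (1, 2)
[1] phototaxis on (inhibit); wire := none
[2] escape off; pass none
[3] track_target on (suppress); wire := (-2, 1)
[4] halt off; pass (-2, 1)
output (-2, 1) — from layer 3 (track_target)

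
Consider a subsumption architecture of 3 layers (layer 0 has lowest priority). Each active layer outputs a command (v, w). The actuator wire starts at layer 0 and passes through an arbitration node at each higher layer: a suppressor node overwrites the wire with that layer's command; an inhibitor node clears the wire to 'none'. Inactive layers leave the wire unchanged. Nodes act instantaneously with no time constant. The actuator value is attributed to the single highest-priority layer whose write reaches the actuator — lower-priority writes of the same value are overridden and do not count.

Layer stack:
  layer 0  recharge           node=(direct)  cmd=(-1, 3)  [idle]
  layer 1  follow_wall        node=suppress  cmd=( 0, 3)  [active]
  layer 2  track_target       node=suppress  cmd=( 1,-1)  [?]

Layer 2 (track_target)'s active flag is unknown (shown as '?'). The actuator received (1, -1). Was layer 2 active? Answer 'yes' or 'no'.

If layer 2 is active=yes:
  actuator would be (1, -1)
If layer 2 is active=no:
  actuator would be (0, 3)
Observed (1, -1), so layer 2 was active.

yes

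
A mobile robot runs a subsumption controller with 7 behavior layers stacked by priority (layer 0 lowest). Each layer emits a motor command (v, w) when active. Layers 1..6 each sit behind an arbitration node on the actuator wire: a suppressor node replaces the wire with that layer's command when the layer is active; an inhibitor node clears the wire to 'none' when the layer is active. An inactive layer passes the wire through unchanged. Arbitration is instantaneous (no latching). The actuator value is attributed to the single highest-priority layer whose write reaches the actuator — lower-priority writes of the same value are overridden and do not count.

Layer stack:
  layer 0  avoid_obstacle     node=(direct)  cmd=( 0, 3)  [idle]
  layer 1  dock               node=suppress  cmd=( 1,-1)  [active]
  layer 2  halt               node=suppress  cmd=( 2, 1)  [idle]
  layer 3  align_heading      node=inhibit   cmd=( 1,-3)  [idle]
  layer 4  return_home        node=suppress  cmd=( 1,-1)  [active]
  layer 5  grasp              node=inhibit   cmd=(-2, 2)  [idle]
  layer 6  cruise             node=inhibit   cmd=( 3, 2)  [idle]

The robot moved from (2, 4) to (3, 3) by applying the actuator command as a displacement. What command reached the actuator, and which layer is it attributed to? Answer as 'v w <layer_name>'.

1 -1 return_home

displacement = (3, 3) − (2, 4) = (1, -1)
L0 avoid_obstacle: idle → wire = none
L1 dock: active, suppressor → wire = (1, -1)
L2 halt: idle → wire stays (1, -1)
L3 align_heading: idle → wire stays (1, -1)
L4 return_home: active, suppressor → wire = (1, -1)
L5 grasp: idle → wire stays (1, -1)
L6 cruise: idle → wire stays (1, -1)
actuator = (1, -1) — from layer 4 (return_home)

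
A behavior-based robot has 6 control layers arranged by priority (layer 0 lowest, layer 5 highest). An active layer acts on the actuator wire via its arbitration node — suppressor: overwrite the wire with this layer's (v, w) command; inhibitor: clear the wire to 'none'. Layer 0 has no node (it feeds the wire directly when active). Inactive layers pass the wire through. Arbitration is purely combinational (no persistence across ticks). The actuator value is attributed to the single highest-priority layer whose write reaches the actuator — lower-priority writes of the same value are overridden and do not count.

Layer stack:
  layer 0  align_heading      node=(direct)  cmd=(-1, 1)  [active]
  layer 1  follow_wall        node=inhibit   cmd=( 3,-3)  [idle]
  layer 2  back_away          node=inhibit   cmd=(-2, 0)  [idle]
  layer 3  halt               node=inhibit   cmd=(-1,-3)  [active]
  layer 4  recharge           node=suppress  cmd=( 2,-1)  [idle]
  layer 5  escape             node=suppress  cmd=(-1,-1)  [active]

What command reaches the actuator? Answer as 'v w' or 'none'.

-1 -1

[0] align_heading on; wire := (-1, 1)
[1] follow_wall off; pass (-1, 1)
[2] back_away off; pass (-1, 1)
[3] halt on (inhibit); wire := none
[4] recharge off; pass none
[5] escape on (suppress); wire := (-1, -1)
output (-1, -1)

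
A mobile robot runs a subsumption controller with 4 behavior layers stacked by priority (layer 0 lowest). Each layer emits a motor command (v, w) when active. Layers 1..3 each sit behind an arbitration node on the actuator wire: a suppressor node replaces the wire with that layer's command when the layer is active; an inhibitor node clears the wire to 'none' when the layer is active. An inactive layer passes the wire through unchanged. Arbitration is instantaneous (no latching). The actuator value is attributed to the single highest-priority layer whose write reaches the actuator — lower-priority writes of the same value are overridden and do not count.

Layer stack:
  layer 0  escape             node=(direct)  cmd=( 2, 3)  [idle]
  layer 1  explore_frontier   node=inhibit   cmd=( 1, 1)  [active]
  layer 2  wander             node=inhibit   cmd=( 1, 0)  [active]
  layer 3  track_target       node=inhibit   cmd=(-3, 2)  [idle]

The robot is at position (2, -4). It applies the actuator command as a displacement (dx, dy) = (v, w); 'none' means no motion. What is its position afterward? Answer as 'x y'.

[0] escape off; wire := none
[1] explore_frontier on (inhibit); wire := none
[2] wander on (inhibit); wire := none
[3] track_target off; pass none
output none
position: (2, -4) + none = (2, -4)

2 -4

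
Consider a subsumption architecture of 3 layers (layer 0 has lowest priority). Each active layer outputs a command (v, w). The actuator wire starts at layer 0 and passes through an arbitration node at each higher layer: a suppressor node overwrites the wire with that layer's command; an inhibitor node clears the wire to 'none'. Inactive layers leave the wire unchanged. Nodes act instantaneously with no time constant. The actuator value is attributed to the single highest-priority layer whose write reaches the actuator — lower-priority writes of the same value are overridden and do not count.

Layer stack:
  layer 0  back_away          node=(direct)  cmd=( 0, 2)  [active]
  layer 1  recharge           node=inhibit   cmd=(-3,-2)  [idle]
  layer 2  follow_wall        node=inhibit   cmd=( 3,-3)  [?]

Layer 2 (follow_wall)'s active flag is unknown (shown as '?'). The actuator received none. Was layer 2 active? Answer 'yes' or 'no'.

If layer 2 is active=yes:
  actuator would be none
If layer 2 is active=no:
  actuator would be (0, 2)
Observed none, so layer 2 was active.

yes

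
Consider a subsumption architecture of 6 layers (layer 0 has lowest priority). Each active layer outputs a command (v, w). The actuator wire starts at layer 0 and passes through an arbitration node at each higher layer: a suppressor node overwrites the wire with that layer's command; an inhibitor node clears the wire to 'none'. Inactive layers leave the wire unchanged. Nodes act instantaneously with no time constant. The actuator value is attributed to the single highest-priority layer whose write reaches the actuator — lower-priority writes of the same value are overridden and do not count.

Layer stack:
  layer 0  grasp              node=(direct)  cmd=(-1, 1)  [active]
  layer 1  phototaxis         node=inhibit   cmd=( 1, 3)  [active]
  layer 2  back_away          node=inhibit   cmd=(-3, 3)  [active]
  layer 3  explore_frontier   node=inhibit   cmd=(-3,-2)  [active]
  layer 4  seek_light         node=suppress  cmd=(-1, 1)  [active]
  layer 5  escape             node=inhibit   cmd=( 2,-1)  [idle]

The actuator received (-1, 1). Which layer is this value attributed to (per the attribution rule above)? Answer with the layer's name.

[0] grasp on; wire := (-1, 1)
[1] phototaxis on (inhibit); wire := none
[2] back_away on (inhibit); wire := none
[3] explore_frontier on (inhibit); wire := none
[4] seek_light on (suppress); wire := (-1, 1)
[5] escape off; pass (-1, 1)
output (-1, 1)
last writer: layer 4 = seek_light

seek_light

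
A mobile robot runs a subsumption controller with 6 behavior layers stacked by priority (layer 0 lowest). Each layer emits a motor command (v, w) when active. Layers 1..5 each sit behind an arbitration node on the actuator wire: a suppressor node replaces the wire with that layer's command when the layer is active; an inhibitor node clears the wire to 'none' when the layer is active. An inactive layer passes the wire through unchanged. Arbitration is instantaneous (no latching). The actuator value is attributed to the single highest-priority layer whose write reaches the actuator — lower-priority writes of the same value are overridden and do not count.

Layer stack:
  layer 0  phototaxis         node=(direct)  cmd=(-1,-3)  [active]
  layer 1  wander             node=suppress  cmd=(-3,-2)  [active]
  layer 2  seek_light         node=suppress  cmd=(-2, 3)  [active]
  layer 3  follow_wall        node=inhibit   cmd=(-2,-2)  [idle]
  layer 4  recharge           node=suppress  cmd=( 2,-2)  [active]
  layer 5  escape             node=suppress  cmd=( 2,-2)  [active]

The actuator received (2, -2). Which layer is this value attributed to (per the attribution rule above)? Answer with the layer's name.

L0 phototaxis: active, feeds wire = (-1, -3)
L1 wander: active, suppressor → wire = (-3, -2)
L2 seek_light: active, suppressor → wire = (-2, 3)
L3 follow_wall: idle → wire stays (-2, 3)
L4 recharge: active, suppressor → wire = (2, -2)
L5 escape: active, suppressor → wire = (2, -2)
actuator = (2, -2)
last writer: layer 5 = escape

escape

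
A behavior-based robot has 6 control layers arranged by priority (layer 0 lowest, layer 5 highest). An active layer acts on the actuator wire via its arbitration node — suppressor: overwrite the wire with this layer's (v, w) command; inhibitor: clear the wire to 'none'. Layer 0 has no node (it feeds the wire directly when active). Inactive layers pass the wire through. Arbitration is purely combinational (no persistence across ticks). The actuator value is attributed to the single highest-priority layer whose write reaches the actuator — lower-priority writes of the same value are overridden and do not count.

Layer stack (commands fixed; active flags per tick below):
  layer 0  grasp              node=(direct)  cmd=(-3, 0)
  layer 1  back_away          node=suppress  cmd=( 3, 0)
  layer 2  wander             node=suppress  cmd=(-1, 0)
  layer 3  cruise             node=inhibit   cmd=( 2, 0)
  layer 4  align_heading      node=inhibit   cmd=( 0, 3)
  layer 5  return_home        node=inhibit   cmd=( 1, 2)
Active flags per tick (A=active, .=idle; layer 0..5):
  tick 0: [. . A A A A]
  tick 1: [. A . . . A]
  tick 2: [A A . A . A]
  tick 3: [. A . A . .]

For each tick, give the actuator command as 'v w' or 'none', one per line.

none
none
none
none

tick 0:
  L0 grasp: idle → wire = none
  L1 back_away: idle → wire stays none
  L2 wander: active, suppressor → wire = (-1, 0)
  L3 cruise: active, inhibitor → wire = none
  L4 align_heading: active, inhibitor → wire = none
  L5 return_home: active, inhibitor → wire = none
  actuator = none
tick 1:
  L0 grasp: idle → wire = none
  L1 back_away: active, suppressor → wire = (3, 0)
  L2 wander: idle → wire stays (3, 0)
  L3 cruise: idle → wire stays (3, 0)
  L4 align_heading: idle → wire stays (3, 0)
  L5 return_home: active, inhibitor → wire = none
  actuator = none
tick 2:
  L0 grasp: active, feeds wire = (-3, 0)
  L1 back_away: active, suppressor → wire = (3, 0)
  L2 wander: idle → wire stays (3, 0)
  L3 cruise: active, inhibitor → wire = none
  L4 align_heading: idle → wire stays none
  L5 return_home: active, inhibitor → wire = none
  actuator = none
tick 3:
  L0 grasp: idle → wire = none
  L1 back_away: active, suppressor → wire = (3, 0)
  L2 wander: idle → wire stays (3, 0)
  L3 cruise: active, inhibitor → wire = none
  L4 align_heading: idle → wire stays none
  L5 return_home: idle → wire stays none
  actuator = none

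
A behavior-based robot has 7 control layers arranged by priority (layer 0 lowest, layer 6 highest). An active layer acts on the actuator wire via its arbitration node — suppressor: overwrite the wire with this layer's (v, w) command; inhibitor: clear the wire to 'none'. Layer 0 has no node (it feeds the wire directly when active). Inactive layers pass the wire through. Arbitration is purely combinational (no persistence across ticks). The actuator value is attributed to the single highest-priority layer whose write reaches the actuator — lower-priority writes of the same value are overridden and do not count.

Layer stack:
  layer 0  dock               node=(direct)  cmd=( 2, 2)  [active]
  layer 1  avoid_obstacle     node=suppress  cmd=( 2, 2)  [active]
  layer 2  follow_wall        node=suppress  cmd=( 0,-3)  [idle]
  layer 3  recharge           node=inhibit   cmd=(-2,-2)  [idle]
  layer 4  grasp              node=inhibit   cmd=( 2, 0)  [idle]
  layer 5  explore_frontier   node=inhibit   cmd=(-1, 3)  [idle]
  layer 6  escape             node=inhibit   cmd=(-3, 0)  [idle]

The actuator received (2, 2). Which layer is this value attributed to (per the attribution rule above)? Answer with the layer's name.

layer 0 (dock) active — direct: (2, 2)
layer 1 (avoid_obstacle) active — suppresses: (2, 2)
layer 2 (follow_wall) idle — unchanged: (2, 2)
layer 3 (recharge) idle — unchanged: (2, 2)
layer 4 (grasp) idle — unchanged: (2, 2)
layer 5 (explore_frontier) idle — unchanged: (2, 2)
layer 6 (escape) idle — unchanged: (2, 2)
→ actuator (2, 2)
last writer: layer 1 = avoid_obstacle

avoid_obstacle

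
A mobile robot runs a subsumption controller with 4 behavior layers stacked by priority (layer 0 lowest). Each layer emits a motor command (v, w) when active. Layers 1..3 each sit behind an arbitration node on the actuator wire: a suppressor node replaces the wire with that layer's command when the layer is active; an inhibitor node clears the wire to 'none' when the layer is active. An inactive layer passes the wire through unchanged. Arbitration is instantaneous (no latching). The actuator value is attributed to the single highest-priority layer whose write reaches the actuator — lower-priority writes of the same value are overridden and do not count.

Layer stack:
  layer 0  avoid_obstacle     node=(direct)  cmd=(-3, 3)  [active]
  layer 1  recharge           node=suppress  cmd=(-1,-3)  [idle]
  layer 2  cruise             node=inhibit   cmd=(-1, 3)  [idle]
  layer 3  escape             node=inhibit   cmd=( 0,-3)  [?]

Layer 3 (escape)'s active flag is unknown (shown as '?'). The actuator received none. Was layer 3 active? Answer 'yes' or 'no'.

If layer 3 is active=yes:
  actuator would be none
If layer 3 is active=no:
  actuator would be (-3, 3)
Observed none, so layer 3 was active.

yes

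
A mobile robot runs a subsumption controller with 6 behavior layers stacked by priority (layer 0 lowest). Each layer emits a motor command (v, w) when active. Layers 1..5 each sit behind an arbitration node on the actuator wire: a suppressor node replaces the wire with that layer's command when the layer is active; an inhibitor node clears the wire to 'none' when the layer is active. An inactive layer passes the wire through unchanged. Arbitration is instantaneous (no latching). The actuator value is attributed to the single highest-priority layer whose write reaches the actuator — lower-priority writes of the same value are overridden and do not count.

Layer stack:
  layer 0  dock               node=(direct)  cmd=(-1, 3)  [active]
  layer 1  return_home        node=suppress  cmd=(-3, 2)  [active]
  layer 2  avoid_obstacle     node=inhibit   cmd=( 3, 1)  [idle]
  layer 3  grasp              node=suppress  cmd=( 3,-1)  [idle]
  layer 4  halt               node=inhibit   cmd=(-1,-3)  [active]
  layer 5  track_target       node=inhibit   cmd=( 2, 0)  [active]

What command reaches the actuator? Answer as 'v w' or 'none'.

L0 dock: active, feeds wire = (-1, 3)
L1 return_home: active, suppressor → wire = (-3, 2)
L2 avoid_obstacle: idle → wire stays (-3, 2)
L3 grasp: idle → wire stays (-3, 2)
L4 halt: active, inhibitor → wire = none
L5 track_target: active, inhibitor → wire = none
actuator = none

none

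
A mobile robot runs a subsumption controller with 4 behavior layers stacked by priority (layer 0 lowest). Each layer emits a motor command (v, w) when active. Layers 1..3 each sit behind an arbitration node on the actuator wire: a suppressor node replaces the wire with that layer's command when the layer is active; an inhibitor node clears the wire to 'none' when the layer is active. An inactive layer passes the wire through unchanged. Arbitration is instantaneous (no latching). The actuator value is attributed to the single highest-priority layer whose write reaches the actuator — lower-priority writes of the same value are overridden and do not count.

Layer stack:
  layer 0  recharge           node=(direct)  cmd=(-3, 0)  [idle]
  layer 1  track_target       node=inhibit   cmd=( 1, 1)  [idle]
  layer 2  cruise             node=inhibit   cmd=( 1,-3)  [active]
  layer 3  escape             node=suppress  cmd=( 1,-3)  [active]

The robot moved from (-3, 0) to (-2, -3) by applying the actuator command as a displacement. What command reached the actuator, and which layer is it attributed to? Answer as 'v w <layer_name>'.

displacement = (-2, -3) − (-3, 0) = (1, -3)
L0 recharge: idle → wire = none
L1 track_target: idle → wire stays none
L2 cruise: active, inhibitor → wire = none
L3 escape: active, suppressor → wire = (1, -3)
actuator = (1, -3) — from layer 3 (escape)

1 -3 escape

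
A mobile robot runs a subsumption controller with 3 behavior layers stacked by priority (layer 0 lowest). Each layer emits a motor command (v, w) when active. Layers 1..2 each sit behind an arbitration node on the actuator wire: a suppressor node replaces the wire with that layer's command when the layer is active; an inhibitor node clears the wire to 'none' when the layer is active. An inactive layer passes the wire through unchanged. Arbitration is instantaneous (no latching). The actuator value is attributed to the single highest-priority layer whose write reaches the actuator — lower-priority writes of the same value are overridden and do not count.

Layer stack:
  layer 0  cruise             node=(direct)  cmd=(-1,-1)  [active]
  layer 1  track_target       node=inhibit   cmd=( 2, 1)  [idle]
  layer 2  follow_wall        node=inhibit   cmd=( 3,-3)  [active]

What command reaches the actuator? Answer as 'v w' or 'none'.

none

layer 0 (cruise) active — direct: (-1, -1)
layer 1 (track_target) idle — unchanged: (-1, -1)
layer 2 (follow_wall) active — inhibits: none
→ actuator none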